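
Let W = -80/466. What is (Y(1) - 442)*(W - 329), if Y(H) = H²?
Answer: 33823377/233 ≈ 1.4516e+5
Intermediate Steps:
W = -40/233 (W = -80*1/466 = -40/233 ≈ -0.17167)
(Y(1) - 442)*(W - 329) = (1² - 442)*(-40/233 - 329) = (1 - 442)*(-76697/233) = -441*(-76697/233) = 33823377/233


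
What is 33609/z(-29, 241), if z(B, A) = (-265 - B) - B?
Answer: -11203/69 ≈ -162.36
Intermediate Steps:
z(B, A) = -265 - 2*B
33609/z(-29, 241) = 33609/(-265 - 2*(-29)) = 33609/(-265 + 58) = 33609/(-207) = 33609*(-1/207) = -11203/69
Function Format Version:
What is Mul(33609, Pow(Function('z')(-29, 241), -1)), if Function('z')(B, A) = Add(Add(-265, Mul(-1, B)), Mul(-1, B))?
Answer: Rational(-11203, 69) ≈ -162.36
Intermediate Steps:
Function('z')(B, A) = Add(-265, Mul(-2, B))
Mul(33609, Pow(Function('z')(-29, 241), -1)) = Mul(33609, Pow(Add(-265, Mul(-2, -29)), -1)) = Mul(33609, Pow(Add(-265, 58), -1)) = Mul(33609, Pow(-207, -1)) = Mul(33609, Rational(-1, 207)) = Rational(-11203, 69)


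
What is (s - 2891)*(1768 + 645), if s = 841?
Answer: -4946650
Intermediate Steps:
(s - 2891)*(1768 + 645) = (841 - 2891)*(1768 + 645) = -2050*2413 = -4946650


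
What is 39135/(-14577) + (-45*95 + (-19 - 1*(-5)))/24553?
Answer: -7933352/2774489 ≈ -2.8594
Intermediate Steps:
39135/(-14577) + (-45*95 + (-19 - 1*(-5)))/24553 = 39135*(-1/14577) + (-4275 + (-19 + 5))*(1/24553) = -13045/4859 + (-4275 - 14)*(1/24553) = -13045/4859 - 4289*1/24553 = -13045/4859 - 4289/24553 = -7933352/2774489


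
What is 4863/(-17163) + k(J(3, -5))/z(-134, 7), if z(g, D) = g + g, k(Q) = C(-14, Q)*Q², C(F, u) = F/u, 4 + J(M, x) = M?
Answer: -257261/766614 ≈ -0.33558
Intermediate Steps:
J(M, x) = -4 + M
k(Q) = -14*Q (k(Q) = (-14/Q)*Q² = -14*Q)
z(g, D) = 2*g
4863/(-17163) + k(J(3, -5))/z(-134, 7) = 4863/(-17163) + (-14*(-4 + 3))/((2*(-134))) = 4863*(-1/17163) - 14*(-1)/(-268) = -1621/5721 + 14*(-1/268) = -1621/5721 - 7/134 = -257261/766614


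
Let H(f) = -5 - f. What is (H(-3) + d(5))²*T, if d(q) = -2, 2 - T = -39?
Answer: 656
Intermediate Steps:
T = 41 (T = 2 - 1*(-39) = 2 + 39 = 41)
(H(-3) + d(5))²*T = ((-5 - 1*(-3)) - 2)²*41 = ((-5 + 3) - 2)²*41 = (-2 - 2)²*41 = (-4)²*41 = 16*41 = 656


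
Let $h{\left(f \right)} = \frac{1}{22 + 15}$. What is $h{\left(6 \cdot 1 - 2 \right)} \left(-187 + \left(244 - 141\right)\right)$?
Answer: $- \frac{84}{37} \approx -2.2703$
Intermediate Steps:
$h{\left(f \right)} = \frac{1}{37}$
$h{\left(6 \cdot 1 - 2 \right)} \left(-187 + \left(244 - 141\right)\right) = \frac{-187 + \left(244 - 141\right)}{37} = \frac{-187 + 103}{37} = \frac{1}{37} \left(-84\right) = - \frac{84}{37}$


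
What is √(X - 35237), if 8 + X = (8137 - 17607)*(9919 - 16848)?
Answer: √65582385 ≈ 8098.3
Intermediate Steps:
X = 65617622 (X = -8 + (8137 - 17607)*(9919 - 16848) = -8 - 9470*(-6929) = -8 + 65617630 = 65617622)
√(X - 35237) = √(65617622 - 35237) = √65582385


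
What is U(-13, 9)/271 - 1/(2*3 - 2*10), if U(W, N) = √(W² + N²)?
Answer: 1/14 + 5*√10/271 ≈ 0.12977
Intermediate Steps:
U(W, N) = √(N² + W²)
U(-13, 9)/271 - 1/(2*3 - 2*10) = √(9² + (-13)²)/271 - 1/(2*3 - 2*10) = √(81 + 169)*(1/271) - 1/(6 - 20) = √250*(1/271) - 1/(-14) = (5*√10)*(1/271) - 1*(-1/14) = 5*√10/271 + 1/14 = 1/14 + 5*√10/271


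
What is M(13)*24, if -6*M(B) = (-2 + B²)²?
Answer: -111556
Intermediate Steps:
M(B) = -(-2 + B²)²/6
M(13)*24 = -(-2 + 13²)²/6*24 = -(-2 + 169)²/6*24 = -⅙*167²*24 = -⅙*27889*24 = -27889/6*24 = -111556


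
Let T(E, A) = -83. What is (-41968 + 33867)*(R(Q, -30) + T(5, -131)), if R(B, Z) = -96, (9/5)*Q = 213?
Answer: 1450079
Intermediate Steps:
Q = 355/3 (Q = (5/9)*213 = 355/3 ≈ 118.33)
(-41968 + 33867)*(R(Q, -30) + T(5, -131)) = (-41968 + 33867)*(-96 - 83) = -8101*(-179) = 1450079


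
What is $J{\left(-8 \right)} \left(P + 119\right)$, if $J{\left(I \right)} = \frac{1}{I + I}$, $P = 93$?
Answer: $- \frac{53}{4} \approx -13.25$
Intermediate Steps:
$J{\left(I \right)} = \frac{1}{2 I}$
$J{\left(-8 \right)} \left(P + 119\right) = \frac{1}{2 \left(-8\right)} \left(93 + 119\right) = \frac{1}{2} \left(- \frac{1}{8}\right) 212 = \left(- \frac{1}{16}\right) 212 = - \frac{53}{4}$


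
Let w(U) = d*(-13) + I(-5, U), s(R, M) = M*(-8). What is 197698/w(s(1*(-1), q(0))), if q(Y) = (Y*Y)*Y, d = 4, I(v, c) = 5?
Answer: -197698/47 ≈ -4206.3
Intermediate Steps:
q(Y) = Y³ (q(Y) = Y²*Y = Y³)
s(R, M) = -8*M
w(U) = -47 (w(U) = 4*(-13) + 5 = -52 + 5 = -47)
197698/w(s(1*(-1), q(0))) = 197698/(-47) = 197698*(-1/47) = -197698/47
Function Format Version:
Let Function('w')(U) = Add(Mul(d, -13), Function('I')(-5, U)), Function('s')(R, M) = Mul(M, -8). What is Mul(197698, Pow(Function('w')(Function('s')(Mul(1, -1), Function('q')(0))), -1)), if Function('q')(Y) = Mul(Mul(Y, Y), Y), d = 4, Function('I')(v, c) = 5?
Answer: Rational(-197698, 47) ≈ -4206.3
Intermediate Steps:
Function('q')(Y) = Pow(Y, 3) (Function('q')(Y) = Mul(Pow(Y, 2), Y) = Pow(Y, 3))
Function('s')(R, M) = Mul(-8, M)
Function('w')(U) = -47 (Function('w')(U) = Add(Mul(4, -13), 5) = Add(-52, 5) = -47)
Mul(197698, Pow(Function('w')(Function('s')(Mul(1, -1), Function('q')(0))), -1)) = Mul(197698, Pow(-47, -1)) = Mul(197698, Rational(-1, 47)) = Rational(-197698, 47)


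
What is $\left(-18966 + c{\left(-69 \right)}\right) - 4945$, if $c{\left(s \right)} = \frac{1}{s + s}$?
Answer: $- \frac{3299719}{138} \approx -23911.0$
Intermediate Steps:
$c{\left(s \right)} = \frac{1}{2 s}$
$\left(-18966 + c{\left(-69 \right)}\right) - 4945 = \left(-18966 + \frac{1}{2 \left(-69\right)}\right) - 4945 = \left(-18966 + \frac{1}{2} \left(- \frac{1}{69}\right)\right) - 4945 = \left(-18966 - \frac{1}{138}\right) - 4945 = - \frac{2617309}{138} - 4945 = - \frac{3299719}{138}$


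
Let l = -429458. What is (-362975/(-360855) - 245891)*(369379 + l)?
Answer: 1066169549974514/72171 ≈ 1.4773e+10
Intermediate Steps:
(-362975/(-360855) - 245891)*(369379 + l) = (-362975/(-360855) - 245891)*(369379 - 429458) = (-362975*(-1/360855) - 245891)*(-60079) = (72595/72171 - 245891)*(-60079) = -17746126766/72171*(-60079) = 1066169549974514/72171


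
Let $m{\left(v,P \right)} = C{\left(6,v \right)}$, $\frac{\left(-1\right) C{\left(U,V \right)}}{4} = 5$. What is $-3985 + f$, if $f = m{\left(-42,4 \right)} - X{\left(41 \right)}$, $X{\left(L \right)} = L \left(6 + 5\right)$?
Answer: $-4456$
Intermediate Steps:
$C{\left(U,V \right)} = -20$ ($C{\left(U,V \right)} = \left(-4\right) 5 = -20$)
$m{\left(v,P \right)} = -20$
$X{\left(L \right)} = 11 L$ ($X{\left(L \right)} = L 11 = 11 L$)
$f = -471$ ($f = -20 - 11 \cdot 41 = -20 - 451 = -471$)
$-3985 + f = -3985 - 471 = -4456$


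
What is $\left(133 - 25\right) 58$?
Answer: $6264$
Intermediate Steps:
$\left(133 - 25\right) 58 = 108 \cdot 58 = 6264$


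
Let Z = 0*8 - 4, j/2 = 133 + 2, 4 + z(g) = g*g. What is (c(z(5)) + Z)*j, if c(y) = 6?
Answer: 540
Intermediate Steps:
z(g) = -4 + g**2 (z(g) = -4 + g*g = -4 + g**2)
j = 270 (j = 2*(133 + 2) = 2*135 = 270)
Z = -4 (Z = 0 - 4 = -4)
(c(z(5)) + Z)*j = (6 - 4)*270 = 2*270 = 540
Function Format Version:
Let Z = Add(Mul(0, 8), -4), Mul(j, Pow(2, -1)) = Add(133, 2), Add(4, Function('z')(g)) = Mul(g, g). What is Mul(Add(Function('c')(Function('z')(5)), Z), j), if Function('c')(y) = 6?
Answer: 540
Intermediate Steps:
Function('z')(g) = Add(-4, Pow(g, 2)) (Function('z')(g) = Add(-4, Mul(g, g)) = Add(-4, Pow(g, 2)))
j = 270 (j = Mul(2, Add(133, 2)) = Mul(2, 135) = 270)
Z = -4 (Z = Add(0, -4) = -4)
Mul(Add(Function('c')(Function('z')(5)), Z), j) = Mul(Add(6, -4), 270) = Mul(2, 270) = 540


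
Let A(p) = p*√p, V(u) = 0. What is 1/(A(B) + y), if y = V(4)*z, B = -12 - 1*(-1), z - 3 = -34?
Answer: I*√11/121 ≈ 0.02741*I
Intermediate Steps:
z = -31 (z = 3 - 34 = -31)
B = -11 (B = -12 + 1 = -11)
A(p) = p^(3/2)
y = 0 (y = 0*(-31) = 0)
1/(A(B) + y) = 1/((-11)^(3/2) + 0) = 1/(-11*I*√11 + 0) = 1/(-11*I*√11) = I*√11/121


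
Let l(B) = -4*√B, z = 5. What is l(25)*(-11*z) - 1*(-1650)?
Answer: 2750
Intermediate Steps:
l(25)*(-11*z) - 1*(-1650) = (-4*√25)*(-11*5) - 1*(-1650) = -4*5*(-55) + 1650 = -20*(-55) + 1650 = 1100 + 1650 = 2750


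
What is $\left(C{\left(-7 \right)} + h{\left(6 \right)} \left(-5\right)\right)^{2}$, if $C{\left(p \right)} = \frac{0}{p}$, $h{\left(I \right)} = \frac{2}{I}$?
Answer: $\frac{25}{9} \approx 2.7778$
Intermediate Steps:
$C{\left(p \right)} = 0$
$\left(C{\left(-7 \right)} + h{\left(6 \right)} \left(-5\right)\right)^{2} = \left(0 + \frac{2}{6} \left(-5\right)\right)^{2} = \left(0 + 2 \cdot \frac{1}{6} \left(-5\right)\right)^{2} = \left(0 + \frac{1}{3} \left(-5\right)\right)^{2} = \left(0 - \frac{5}{3}\right)^{2} = \left(- \frac{5}{3}\right)^{2} = \frac{25}{9}$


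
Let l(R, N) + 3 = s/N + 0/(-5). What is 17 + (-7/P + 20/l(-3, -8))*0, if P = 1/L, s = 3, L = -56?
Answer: 17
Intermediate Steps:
P = -1/56 (P = 1/(-56) = -1/56 ≈ -0.017857)
l(R, N) = -3 + 3/N (l(R, N) = -3 + (3/N + 0/(-5)) = -3 + (3/N + 0*(-⅕)) = -3 + (3/N + 0) = -3 + 3/N)
17 + (-7/P + 20/l(-3, -8))*0 = 17 + (-7/(-1/56) + 20/(-3 + 3/(-8)))*0 = 17 + (-7*(-56) + 20/(-3 + 3*(-⅛)))*0 = 17 + (392 + 20/(-3 - 3/8))*0 = 17 + (392 + 20/(-27/8))*0 = 17 + (392 + 20*(-8/27))*0 = 17 + (392 - 160/27)*0 = 17 + (10424/27)*0 = 17 + 0 = 17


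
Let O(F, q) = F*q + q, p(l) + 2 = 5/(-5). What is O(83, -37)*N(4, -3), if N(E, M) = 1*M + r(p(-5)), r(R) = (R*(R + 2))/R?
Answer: 12432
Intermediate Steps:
p(l) = -3 (p(l) = -2 + 5/(-5) = -2 + 5*(-1/5) = -2 - 1 = -3)
r(R) = 2 + R (r(R) = (R*(2 + R))/R = 2 + R)
O(F, q) = q + F*q
N(E, M) = -1 + M (N(E, M) = 1*M + (2 - 3) = M - 1 = -1 + M)
O(83, -37)*N(4, -3) = (-37*(1 + 83))*(-1 - 3) = -37*84*(-4) = -3108*(-4) = 12432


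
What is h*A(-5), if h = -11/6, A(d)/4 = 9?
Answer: -66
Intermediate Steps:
A(d) = 36 (A(d) = 4*9 = 36)
h = -11/6 (h = -11*⅙ = -11/6 ≈ -1.8333)
h*A(-5) = -11/6*36 = -66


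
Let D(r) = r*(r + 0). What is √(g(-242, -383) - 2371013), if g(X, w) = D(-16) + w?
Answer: 6*I*√65865 ≈ 1539.9*I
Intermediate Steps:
D(r) = r² (D(r) = r*r = r²)
g(X, w) = 256 + w (g(X, w) = (-16)² + w = 256 + w)
√(g(-242, -383) - 2371013) = √((256 - 383) - 2371013) = √(-127 - 2371013) = √(-2371140) = 6*I*√65865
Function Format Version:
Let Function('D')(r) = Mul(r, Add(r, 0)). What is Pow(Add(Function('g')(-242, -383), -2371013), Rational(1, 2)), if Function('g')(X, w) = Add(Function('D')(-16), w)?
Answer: Mul(6, I, Pow(65865, Rational(1, 2))) ≈ Mul(1539.9, I)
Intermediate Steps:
Function('D')(r) = Pow(r, 2) (Function('D')(r) = Mul(r, r) = Pow(r, 2))
Function('g')(X, w) = Add(256, w) (Function('g')(X, w) = Add(Pow(-16, 2), w) = Add(256, w))
Pow(Add(Function('g')(-242, -383), -2371013), Rational(1, 2)) = Pow(Add(Add(256, -383), -2371013), Rational(1, 2)) = Pow(Add(-127, -2371013), Rational(1, 2)) = Pow(-2371140, Rational(1, 2)) = Mul(6, I, Pow(65865, Rational(1, 2)))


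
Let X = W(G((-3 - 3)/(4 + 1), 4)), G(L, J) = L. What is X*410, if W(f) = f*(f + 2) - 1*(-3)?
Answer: 4182/5 ≈ 836.40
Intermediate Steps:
W(f) = 3 + f*(2 + f) (W(f) = f*(2 + f) + 3 = 3 + f*(2 + f))
X = 51/25 (X = 3 + ((-3 - 3)/(4 + 1))**2 + 2*((-3 - 3)/(4 + 1)) = 3 + (-6/5)**2 + 2*(-6/5) = 3 + 36/25 - 12/5 = 51/25 ≈ 2.0400)
X*410 = (51/25)*410 = 4182/5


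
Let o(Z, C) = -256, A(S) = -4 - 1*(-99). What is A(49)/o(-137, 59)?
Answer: -95/256 ≈ -0.37109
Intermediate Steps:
A(S) = 95 (A(S) = -4 + 99 = 95)
A(49)/o(-137, 59) = 95/(-256) = 95*(-1/256) = -95/256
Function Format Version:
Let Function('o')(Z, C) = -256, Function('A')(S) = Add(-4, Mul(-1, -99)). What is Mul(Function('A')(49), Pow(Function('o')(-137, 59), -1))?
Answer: Rational(-95, 256) ≈ -0.37109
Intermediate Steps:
Function('A')(S) = 95 (Function('A')(S) = Add(-4, 99) = 95)
Mul(Function('A')(49), Pow(Function('o')(-137, 59), -1)) = Mul(95, Pow(-256, -1)) = Mul(95, Rational(-1, 256)) = Rational(-95, 256)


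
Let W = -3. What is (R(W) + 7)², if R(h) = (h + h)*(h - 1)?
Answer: 961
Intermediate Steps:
R(h) = 2*h*(-1 + h) (R(h) = (2*h)*(-1 + h) = 2*h*(-1 + h))
(R(W) + 7)² = (2*(-3)*(-1 - 3) + 7)² = (2*(-3)*(-4) + 7)² = (24 + 7)² = 31² = 961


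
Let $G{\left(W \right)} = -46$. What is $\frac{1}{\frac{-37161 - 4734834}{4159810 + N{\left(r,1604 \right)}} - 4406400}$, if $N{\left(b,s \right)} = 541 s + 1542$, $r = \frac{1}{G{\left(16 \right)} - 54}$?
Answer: $- \frac{1676372}{7386767171465} \approx -2.2694 \cdot 10^{-7}$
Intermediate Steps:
$r = - \frac{1}{100}$ ($r = \frac{1}{-46 - 54} = \frac{1}{-100} = - \frac{1}{100} \approx -0.01$)
$N{\left(b,s \right)} = 1542 + 541 s$
$\frac{1}{\frac{-37161 - 4734834}{4159810 + N{\left(r,1604 \right)}} - 4406400} = \frac{1}{\frac{-37161 - 4734834}{4159810 + \left(1542 + 541 \cdot 1604\right)} - 4406400} = \frac{1}{- \frac{4771995}{4159810 + \left(1542 + 867764\right)} - 4406400} = \frac{1}{- \frac{4771995}{4159810 + 869306} - 4406400} = \frac{1}{- \frac{4771995}{5029116} - 4406400} = \frac{1}{\left(-4771995\right) \frac{1}{5029116} - 4406400} = \frac{1}{- \frac{1590665}{1676372} - 4406400} = \frac{1}{- \frac{7386767171465}{1676372}} = - \frac{1676372}{7386767171465}$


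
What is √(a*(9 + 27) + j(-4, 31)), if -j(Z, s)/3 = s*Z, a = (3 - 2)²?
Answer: 2*√102 ≈ 20.199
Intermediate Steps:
a = 1 (a = 1² = 1)
j(Z, s) = -3*Z*s (j(Z, s) = -3*s*Z = -3*Z*s)
√(a*(9 + 27) + j(-4, 31)) = √(1*(9 + 27) - 3*(-4)*31) = √(1*36 + 372) = √(36 + 372) = √408 = 2*√102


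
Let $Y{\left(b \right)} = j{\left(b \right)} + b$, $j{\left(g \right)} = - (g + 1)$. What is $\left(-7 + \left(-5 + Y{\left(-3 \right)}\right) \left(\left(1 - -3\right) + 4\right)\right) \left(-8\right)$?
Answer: $440$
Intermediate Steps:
$j{\left(g \right)} = -1 - g$ ($j{\left(g \right)} = - (1 + g) = -1 - g$)
$Y{\left(b \right)} = -1$ ($Y{\left(b \right)} = \left(-1 - b\right) + b = -1$)
$\left(-7 + \left(-5 + Y{\left(-3 \right)}\right) \left(\left(1 - -3\right) + 4\right)\right) \left(-8\right) = \left(-7 + \left(-5 - 1\right) \left(\left(1 - -3\right) + 4\right)\right) \left(-8\right) = \left(-7 - 6 \left(\left(1 + 3\right) + 4\right)\right) \left(-8\right) = \left(-7 - 6 \left(4 + 4\right)\right) \left(-8\right) = \left(-7 - 48\right) \left(-8\right) = \left(-55\right) \left(-8\right) = 440$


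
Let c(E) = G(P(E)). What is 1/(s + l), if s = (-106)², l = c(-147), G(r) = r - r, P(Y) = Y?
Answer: 1/11236 ≈ 8.9000e-5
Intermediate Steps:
G(r) = 0
c(E) = 0
l = 0
s = 11236
1/(s + l) = 1/(11236 + 0) = 1/11236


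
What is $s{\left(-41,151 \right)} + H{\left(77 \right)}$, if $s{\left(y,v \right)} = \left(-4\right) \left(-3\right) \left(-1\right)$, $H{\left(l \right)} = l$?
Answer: $65$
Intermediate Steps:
$s{\left(y,v \right)} = -12$ ($s{\left(y,v \right)} = 12 \left(-1\right) = -12$)
$s{\left(-41,151 \right)} + H{\left(77 \right)} = -12 + 77 = 65$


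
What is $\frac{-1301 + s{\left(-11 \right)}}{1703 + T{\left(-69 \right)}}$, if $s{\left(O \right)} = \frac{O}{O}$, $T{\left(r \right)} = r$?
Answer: $- \frac{650}{817} \approx -0.79559$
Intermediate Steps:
$s{\left(O \right)} = 1$
$\frac{-1301 + s{\left(-11 \right)}}{1703 + T{\left(-69 \right)}} = \frac{-1301 + 1}{1703 - 69} = - \frac{1300}{1634} = \left(-1300\right) \frac{1}{1634} = - \frac{650}{817}$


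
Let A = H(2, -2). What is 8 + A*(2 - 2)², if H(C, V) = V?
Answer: 8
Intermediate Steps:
A = -2
8 + A*(2 - 2)² = 8 - 2*(2 - 2)² = 8 - 2*0² = 8 - 2*0 = 8 + 0 = 8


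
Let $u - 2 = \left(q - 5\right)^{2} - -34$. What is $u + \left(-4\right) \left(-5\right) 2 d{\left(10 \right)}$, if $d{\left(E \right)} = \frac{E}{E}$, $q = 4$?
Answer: $77$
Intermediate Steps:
$d{\left(E \right)} = 1$
$u = 37$ ($u = 2 + \left(\left(4 - 5\right)^{2} - -34\right) = 2 + \left(\left(-1\right)^{2} + 34\right) = 2 + \left(1 + 34\right) = 2 + 35 = 37$)
$u + \left(-4\right) \left(-5\right) 2 d{\left(10 \right)} = 37 + \left(-4\right) \left(-5\right) 2 \cdot 1 = 37 + 20 \cdot 2 \cdot 1 = 37 + 40 \cdot 1 = 37 + 40 = 77$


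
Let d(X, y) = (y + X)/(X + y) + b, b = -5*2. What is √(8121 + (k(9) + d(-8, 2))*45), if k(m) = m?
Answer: √8121 ≈ 90.117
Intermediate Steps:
b = -10
d(X, y) = -9 (d(X, y) = (y + X)/(X + y) - 10 = (X + y)/(X + y) - 10 = 1 - 10 = -9)
√(8121 + (k(9) + d(-8, 2))*45) = √(8121 + (9 - 9)*45) = √(8121 + 0*45) = √(8121 + 0) = √8121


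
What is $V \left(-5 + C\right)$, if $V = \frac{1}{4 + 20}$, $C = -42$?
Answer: $- \frac{47}{24} \approx -1.9583$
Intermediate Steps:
$V = \frac{1}{24} \approx 0.041667$
$V \left(-5 + C\right) = \frac{-5 - 42}{24} = \frac{1}{24} \left(-47\right) = - \frac{47}{24}$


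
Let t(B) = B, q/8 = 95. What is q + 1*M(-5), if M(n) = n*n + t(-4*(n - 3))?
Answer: 817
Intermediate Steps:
q = 760 (q = 8*95 = 760)
M(n) = 12 + n² - 4*n (M(n) = n*n - 4*(n - 3) = n² - 4*(-3 + n) = n² + (12 - 4*n) = 12 + n² - 4*n)
q + 1*M(-5) = 760 + 1*(12 + (-5)² - 4*(-5)) = 760 + 1*(12 + 25 + 20) = 760 + 1*57 = 760 + 57 = 817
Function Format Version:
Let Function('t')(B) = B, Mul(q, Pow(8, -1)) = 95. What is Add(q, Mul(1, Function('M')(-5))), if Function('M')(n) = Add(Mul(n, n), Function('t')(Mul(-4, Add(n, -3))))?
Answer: 817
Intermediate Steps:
q = 760 (q = Mul(8, 95) = 760)
Function('M')(n) = Add(12, Pow(n, 2), Mul(-4, n)) (Function('M')(n) = Add(Mul(n, n), Mul(-4, Add(n, -3))) = Add(Pow(n, 2), Mul(-4, Add(-3, n))) = Add(Pow(n, 2), Add(12, Mul(-4, n))) = Add(12, Pow(n, 2), Mul(-4, n)))
Add(q, Mul(1, Function('M')(-5))) = Add(760, Mul(1, Add(12, Pow(-5, 2), Mul(-4, -5)))) = Add(760, Mul(1, Add(12, 25, 20))) = Add(760, Mul(1, 57)) = Add(760, 57) = 817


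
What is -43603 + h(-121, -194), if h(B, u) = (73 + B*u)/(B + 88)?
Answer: -487482/11 ≈ -44317.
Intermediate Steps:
h(B, u) = (73 + B*u)/(88 + B)
-43603 + h(-121, -194) = -43603 + (73 - 121*(-194))/(88 - 121) = -43603 + (73 + 23474)/(-33) = -43603 - 1/33*23547 = -43603 - 7849/11 = -487482/11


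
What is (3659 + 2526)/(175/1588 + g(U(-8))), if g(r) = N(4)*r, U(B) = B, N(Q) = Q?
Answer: -9821780/50641 ≈ -193.95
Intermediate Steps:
g(r) = 4*r
(3659 + 2526)/(175/1588 + g(U(-8))) = (3659 + 2526)/(175/1588 + 4*(-8)) = 6185/(175*(1/1588) - 32) = 6185/(175/1588 - 32) = 6185/(-50641/1588) = 6185*(-1588/50641) = -9821780/50641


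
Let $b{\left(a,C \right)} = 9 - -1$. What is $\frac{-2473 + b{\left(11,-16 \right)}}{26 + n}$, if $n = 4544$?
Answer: $- \frac{2463}{4570} \approx -0.53895$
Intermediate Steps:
$b{\left(a,C \right)} = 10$ ($b{\left(a,C \right)} = 9 + 1 = 10$)
$\frac{-2473 + b{\left(11,-16 \right)}}{26 + n} = \frac{-2473 + 10}{26 + 4544} = - \frac{2463}{4570}$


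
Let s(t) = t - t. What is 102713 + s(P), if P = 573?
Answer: 102713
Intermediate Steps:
s(t) = 0
102713 + s(P) = 102713 + 0 = 102713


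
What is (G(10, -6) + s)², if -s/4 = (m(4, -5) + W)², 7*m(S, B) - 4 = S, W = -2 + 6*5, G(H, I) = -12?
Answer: 27906370704/2401 ≈ 1.1623e+7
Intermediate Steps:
W = 28 (W = -2 + 30 = 28)
m(S, B) = 4/7 + S/7
s = -166464/49 (s = -4*((4/7 + (⅐)*4) + 28)² = -4*((4/7 + 4/7) + 28)² = -4*(8/7 + 28)² = -4*(204/7)² = -4*41616/49 = -166464/49 ≈ -3397.2)
(G(10, -6) + s)² = (-12 - 166464/49)² = (-167052/49)² = 27906370704/2401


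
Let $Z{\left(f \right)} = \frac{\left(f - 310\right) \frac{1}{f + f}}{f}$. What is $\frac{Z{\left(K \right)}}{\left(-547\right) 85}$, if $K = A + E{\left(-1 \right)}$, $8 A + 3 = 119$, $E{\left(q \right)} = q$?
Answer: $\frac{593}{33894855} \approx 1.7495 \cdot 10^{-5}$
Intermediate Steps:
$A = \frac{29}{2}$ ($A = - \frac{3}{8} + \frac{1}{8} \cdot 119 = - \frac{3}{8} + \frac{119}{8} = \frac{29}{2} \approx 14.5$)
$K = \frac{27}{2}$ ($K = \frac{29}{2} - 1 = \frac{27}{2} \approx 13.5$)
$Z{\left(f \right)} = \frac{-310 + f}{2 f^{2}}$ ($Z{\left(f \right)} = \frac{\left(-310 + f\right) \frac{1}{2 f}}{f} = \frac{\frac{1}{2} \frac{1}{f} \left(-310 + f\right)}{f} = \frac{-310 + f}{2 f^{2}}$)
$\frac{Z{\left(K \right)}}{\left(-547\right) 85} = \frac{\frac{1}{2} \frac{1}{\frac{729}{4}} \left(-310 + \frac{27}{2}\right)}{\left(-547\right) 85} = \frac{\frac{1}{2} \cdot \frac{4}{729} \left(- \frac{593}{2}\right)}{-46495} = \left(- \frac{593}{729}\right) \left(- \frac{1}{46495}\right) = \frac{593}{33894855}$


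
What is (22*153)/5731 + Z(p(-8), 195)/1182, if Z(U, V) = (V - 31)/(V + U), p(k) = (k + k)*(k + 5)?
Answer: 43988300/74822373 ≈ 0.58790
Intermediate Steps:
p(k) = 2*k*(5 + k) (p(k) = (2*k)*(5 + k) = 2*k*(5 + k))
Z(U, V) = (-31 + V)/(U + V)
(22*153)/5731 + Z(p(-8), 195)/1182 = (22*153)/5731 + ((-31 + 195)/(2*(-8)*(5 - 8) + 195))/1182 = 3366*(1/5731) + (164/(2*(-8)*(-3) + 195))*(1/1182) = 306/521 + (164/(48 + 195))*(1/1182) = 306/521 + (164/243)*(1/1182) = 306/521 + 82/143613 = 43988300/74822373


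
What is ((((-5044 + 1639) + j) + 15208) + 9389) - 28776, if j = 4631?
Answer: -2953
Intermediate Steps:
((((-5044 + 1639) + j) + 15208) + 9389) - 28776 = ((((-5044 + 1639) + 4631) + 15208) + 9389) - 28776 = (((-3405 + 4631) + 15208) + 9389) - 28776 = ((1226 + 15208) + 9389) - 28776 = (16434 + 9389) - 28776 = 25823 - 28776 = -2953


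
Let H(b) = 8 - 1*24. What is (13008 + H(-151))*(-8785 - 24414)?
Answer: -431321408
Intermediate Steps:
H(b) = -16 (H(b) = 8 - 24 = -16)
(13008 + H(-151))*(-8785 - 24414) = (13008 - 16)*(-8785 - 24414) = 12992*(-33199) = -431321408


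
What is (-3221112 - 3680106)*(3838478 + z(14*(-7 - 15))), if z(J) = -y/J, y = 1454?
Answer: -2039745865490451/77 ≈ -2.6490e+13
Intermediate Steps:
z(J) = -1454/J
(-3221112 - 3680106)*(3838478 + z(14*(-7 - 15))) = (-3221112 - 3680106)*(3838478 - 1454*1/(14*(-7 - 15))) = -6901218*(3838478 - 1454/(14*(-22))) = -6901218*(3838478 - 1454/(-308)) = -6901218*(3838478 - 1454*(-1/308)) = -6901218*(3838478 + 727/154) = -6901218*591126339/154 = -2039745865490451/77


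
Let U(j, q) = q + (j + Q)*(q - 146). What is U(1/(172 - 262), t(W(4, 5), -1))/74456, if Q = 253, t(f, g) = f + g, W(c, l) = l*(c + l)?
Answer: -386413/1116840 ≈ -0.34599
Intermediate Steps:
U(j, q) = q + (-146 + q)*(253 + j) (U(j, q) = q + (j + 253)*(q - 146) = q + (253 + j)*(-146 + q) = q + (-146 + q)*(253 + j))
U(1/(172 - 262), t(W(4, 5), -1))/74456 = (-36938 - 146/(172 - 262) + 254*(5*(4 + 5) - 1) + (5*(4 + 5) - 1)/(172 - 262))/74456 = (-36938 - 146/(-90) + 254*(5*9 - 1) + (5*9 - 1)/(-90))*(1/74456) = (-36938 - 146*(-1/90) + 254*(45 - 1) - (45 - 1)/90)*(1/74456) = (-36938 + 73/45 + 254*44 - 1/90*44)*(1/74456) = (-36938 + 73/45 + 11176 - 22/45)*(1/74456) = -386413/15*1/74456 = -386413/1116840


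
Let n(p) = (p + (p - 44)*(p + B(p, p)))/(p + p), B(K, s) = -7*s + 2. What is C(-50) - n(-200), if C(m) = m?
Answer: -19593/25 ≈ -783.72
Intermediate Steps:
B(K, s) = 2 - 7*s
n(p) = (p + (-44 + p)*(2 - 6*p))/(2*p) (n(p) = (p + (p - 44)*(p + (2 - 7*p)))/(p + p) = (p + (-44 + p)*(2 - 6*p))/((2*p)) = (p + (-44 + p)*(2 - 6*p))*(1/(2*p)) = (p + (-44 + p)*(2 - 6*p))/(2*p))
C(-50) - n(-200) = -50 - (267/2 - 44/(-200) - 3*(-200)) = -50 - (267/2 - 44*(-1/200) + 600) = -50 - (267/2 + 11/50 + 600) = -50 - 1*18343/25 = -50 - 18343/25 = -19593/25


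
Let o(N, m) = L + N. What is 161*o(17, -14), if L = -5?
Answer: 1932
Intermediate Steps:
o(N, m) = -5 + N
161*o(17, -14) = 161*(-5 + 17) = 161*12 = 1932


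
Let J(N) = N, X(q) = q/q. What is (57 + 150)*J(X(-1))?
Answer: 207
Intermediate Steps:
X(q) = 1
(57 + 150)*J(X(-1)) = (57 + 150)*1 = 207*1 = 207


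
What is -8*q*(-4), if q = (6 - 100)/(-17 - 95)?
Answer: 188/7 ≈ 26.857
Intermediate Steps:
q = 47/56 (q = -94/(-112) = -94*(-1/112) = 47/56 ≈ 0.83929)
-8*q*(-4) = -8*47/56*(-4) = -47/7*(-4) = 188/7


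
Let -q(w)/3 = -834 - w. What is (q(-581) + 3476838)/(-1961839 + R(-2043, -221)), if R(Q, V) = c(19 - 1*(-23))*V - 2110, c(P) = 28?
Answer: -3477597/1970137 ≈ -1.7652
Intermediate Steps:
q(w) = 2502 + 3*w (q(w) = -3*(-834 - w) = 2502 + 3*w)
R(Q, V) = -2110 + 28*V (R(Q, V) = 28*V - 2110 = -2110 + 28*V)
(q(-581) + 3476838)/(-1961839 + R(-2043, -221)) = ((2502 + 3*(-581)) + 3476838)/(-1961839 + (-2110 + 28*(-221))) = ((2502 - 1743) + 3476838)/(-1961839 + (-2110 - 6188)) = (759 + 3476838)/(-1961839 - 8298) = 3477597/(-1970137) = 3477597*(-1/1970137) = -3477597/1970137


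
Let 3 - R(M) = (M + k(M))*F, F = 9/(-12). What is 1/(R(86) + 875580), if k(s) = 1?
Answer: 4/3502593 ≈ 1.1420e-6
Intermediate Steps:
F = -3/4 (F = 9*(-1/12) = -3/4 ≈ -0.75000)
R(M) = 15/4 + 3*M/4 (R(M) = 3 - (M + 1)*(-3)/4 = 3 - (1 + M)*(-3)/4 = 3 - (-3/4 - 3*M/4) = 3 + (3/4 + 3*M/4) = 15/4 + 3*M/4)
1/(R(86) + 875580) = 1/((15/4 + (3/4)*86) + 875580) = 1/((15/4 + 129/2) + 875580) = 1/(273/4 + 875580) = 1/(3502593/4) = 4/3502593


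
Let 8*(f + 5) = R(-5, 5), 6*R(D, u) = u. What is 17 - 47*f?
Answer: 11861/48 ≈ 247.10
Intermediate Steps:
R(D, u) = u/6
f = -235/48 (f = -5 + ((⅙)*5)/8 = -5 + (⅛)*(⅚) = -5 + 5/48 = -235/48 ≈ -4.8958)
17 - 47*f = 17 - 47*(-235/48) = 17 + 11045/48 = 11861/48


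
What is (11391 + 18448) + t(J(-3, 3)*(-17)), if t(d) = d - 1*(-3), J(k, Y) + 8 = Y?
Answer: 29927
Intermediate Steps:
J(k, Y) = -8 + Y
t(d) = 3 + d (t(d) = d + 3 = 3 + d)
(11391 + 18448) + t(J(-3, 3)*(-17)) = (11391 + 18448) + (3 + (-8 + 3)*(-17)) = 29839 + (3 - 5*(-17)) = 29839 + (3 + 85) = 29839 + 88 = 29927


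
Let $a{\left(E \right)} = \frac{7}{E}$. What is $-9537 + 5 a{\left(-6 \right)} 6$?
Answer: $-9572$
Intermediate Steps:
$-9537 + 5 a{\left(-6 \right)} 6 = -9537 + 5 \frac{7}{-6} \cdot 6 = -9537 + 5 \cdot 7 \left(- \frac{1}{6}\right) 6 = -9537 + 5 \left(- \frac{7}{6}\right) 6 = -9537 - 35 = -9572$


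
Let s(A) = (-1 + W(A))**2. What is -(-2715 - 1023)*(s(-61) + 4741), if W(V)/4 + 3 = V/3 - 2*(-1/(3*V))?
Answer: 189831750780/3721 ≈ 5.1016e+7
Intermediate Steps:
W(V) = -12 + 4*V/3 + 8/(3*V) (W(V) = -12 + 4*(V/3 - 2*(-1/(3*V))) = -12 + 4*(V*(1/3) - 2*(-1/(3*V))) = -12 + 4*(V/3 - (-2)/(3*V)) = -12 + 4*(V/3 + 2/(3*V)) = -12 + (4*V/3 + 8/(3*V)) = -12 + 4*V/3 + 8/(3*V))
s(A) = (-1 + 4*(2 + A*(-9 + A))/(3*A))**2
-(-2715 - 1023)*(s(-61) + 4741) = -(-2715 - 1023)*((1/9)*(-8 - 4*(-61)**2 + 39*(-61))**2/(-61)**2 + 4741) = -(-3738)*((1/9)*(1/3721)*(-8 - 4*3721 - 2379)**2 + 4741) = -(-3738)*((1/9)*(1/3721)*(-8 - 14884 - 2379)**2 + 4741) = -(-3738)*((1/9)*(1/3721)*(-17271)**2 + 4741) = -(-3738)*((1/9)*(1/3721)*298287441 + 4741) = -(-3738)*(33143049/3721 + 4741) = -(-3738)*50784310/3721 = -1*(-189831750780/3721) = 189831750780/3721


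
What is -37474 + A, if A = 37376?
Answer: -98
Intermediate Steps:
-37474 + A = -37474 + 37376 = -98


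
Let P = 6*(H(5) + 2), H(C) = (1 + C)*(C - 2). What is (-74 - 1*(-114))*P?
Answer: 4800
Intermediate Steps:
H(C) = (1 + C)*(-2 + C)
P = 120 (P = 6*((-2 + 5² - 1*5) + 2) = 6*((-2 + 25 - 5) + 2) = 6*(18 + 2) = 6*20 = 120)
(-74 - 1*(-114))*P = (-74 - 1*(-114))*120 = (-74 + 114)*120 = 40*120 = 4800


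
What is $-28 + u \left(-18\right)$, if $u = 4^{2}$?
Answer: $-316$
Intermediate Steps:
$u = 16$
$-28 + u \left(-18\right) = -28 + 16 \left(-18\right) = -28 - 288 = -316$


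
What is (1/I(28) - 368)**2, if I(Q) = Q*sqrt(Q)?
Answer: (144256 - sqrt(7))**2/153664 ≈ 1.3542e+5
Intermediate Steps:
I(Q) = Q**(3/2)
(1/I(28) - 368)**2 = (1/(28**(3/2)) - 368)**2 = (1/(56*sqrt(7)) - 368)**2 = (sqrt(7)/392 - 368)**2 = (-368 + sqrt(7)/392)**2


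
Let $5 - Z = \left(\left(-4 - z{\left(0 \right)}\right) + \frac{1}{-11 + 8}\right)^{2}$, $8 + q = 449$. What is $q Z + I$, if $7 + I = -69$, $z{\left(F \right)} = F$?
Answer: $-6152$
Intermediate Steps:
$q = 441$ ($q = -8 + 449 = 441$)
$I = -76$ ($I = -7 - 69 = -76$)
$Z = - \frac{124}{9}$ ($Z = 5 - \left(\left(-4 - 0\right) + \frac{1}{-11 + 8}\right)^{2} = 5 - \left(\left(-4 + 0\right) + \frac{1}{-3}\right)^{2} = 5 - \left(-4 - \frac{1}{3}\right)^{2} = 5 - \left(- \frac{13}{3}\right)^{2} = 5 - \frac{169}{9} = - \frac{124}{9} \approx -13.778$)
$q Z + I = 441 \left(- \frac{124}{9}\right) - 76 = -6076 - 76 = -6152$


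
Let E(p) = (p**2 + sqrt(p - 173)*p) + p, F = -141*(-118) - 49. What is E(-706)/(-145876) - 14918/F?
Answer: -5216510569/1209968482 + 353*I*sqrt(879)/72938 ≈ -4.3113 + 0.14349*I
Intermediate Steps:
F = 16589 (F = 16638 - 49 = 16589)
E(p) = p + p**2 + p*sqrt(-173 + p) (E(p) = (p**2 + sqrt(-173 + p)*p) + p = (p**2 + p*sqrt(-173 + p)) + p = p + p**2 + p*sqrt(-173 + p))
E(-706)/(-145876) - 14918/F = -706*(1 - 706 + sqrt(-173 - 706))/(-145876) - 14918/16589 = -706*(1 - 706 + sqrt(-879))*(-1/145876) - 14918*1/16589 = -706*(1 - 706 + I*sqrt(879))*(-1/145876) - 14918/16589 = -706*(-705 + I*sqrt(879))*(-1/145876) - 14918/16589 = (497730 - 706*I*sqrt(879))*(-1/145876) - 14918/16589 = (-248865/72938 + 353*I*sqrt(879)/72938) - 14918/16589 = -5216510569/1209968482 + 353*I*sqrt(879)/72938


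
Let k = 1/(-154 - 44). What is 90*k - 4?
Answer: -49/11 ≈ -4.4545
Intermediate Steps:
k = -1/198 (k = 1/(-198) = -1/198 ≈ -0.0050505)
90*k - 4 = 90*(-1/198) - 4 = -5/11 - 4 = -49/11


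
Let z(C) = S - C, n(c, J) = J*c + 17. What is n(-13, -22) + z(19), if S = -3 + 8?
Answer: 289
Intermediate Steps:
S = 5
n(c, J) = 17 + J*c
z(C) = 5 - C
n(-13, -22) + z(19) = (17 - 22*(-13)) + (5 - 1*19) = (17 + 286) + (5 - 19) = 303 - 14 = 289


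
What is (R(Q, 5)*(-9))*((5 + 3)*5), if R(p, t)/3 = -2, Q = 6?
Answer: 2160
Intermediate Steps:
R(p, t) = -6 (R(p, t) = 3*(-2) = -6)
(R(Q, 5)*(-9))*((5 + 3)*5) = (-6*(-9))*((5 + 3)*5) = 54*(8*5) = 54*40 = 2160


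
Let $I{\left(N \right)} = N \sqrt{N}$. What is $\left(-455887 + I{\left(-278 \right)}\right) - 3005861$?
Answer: $-3461748 - 278 i \sqrt{278} \approx -3.4617 \cdot 10^{6} - 4635.2 i$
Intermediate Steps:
$I{\left(N \right)} = N^{\frac{3}{2}}$
$\left(-455887 + I{\left(-278 \right)}\right) - 3005861 = \left(-455887 + \left(-278\right)^{\frac{3}{2}}\right) - 3005861 = \left(-455887 - 278 i \sqrt{278}\right) - 3005861 = -3461748 - 278 i \sqrt{278}$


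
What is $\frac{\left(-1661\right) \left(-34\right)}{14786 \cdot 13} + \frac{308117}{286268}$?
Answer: $\frac{37696166269}{27512931212} \approx 1.3701$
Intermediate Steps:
$\frac{\left(-1661\right) \left(-34\right)}{14786 \cdot 13} + \frac{308117}{286268} = \frac{56474}{192218} + 308117 \cdot \frac{1}{286268} = 56474 \cdot \frac{1}{192218} + \frac{308117}{286268} = \frac{28237}{96109} + \frac{308117}{286268} = \frac{37696166269}{27512931212}$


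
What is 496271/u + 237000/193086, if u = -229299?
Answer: -768131839/819896791 ≈ -0.93686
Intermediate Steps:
496271/u + 237000/193086 = 496271/(-229299) + 237000/193086 = 496271*(-1/229299) + 237000*(1/193086) = -496271/229299 + 39500/32181 = -768131839/819896791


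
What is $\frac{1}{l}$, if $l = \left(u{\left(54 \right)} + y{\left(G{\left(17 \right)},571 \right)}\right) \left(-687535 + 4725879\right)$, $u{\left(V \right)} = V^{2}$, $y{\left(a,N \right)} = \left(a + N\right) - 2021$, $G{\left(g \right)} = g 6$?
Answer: $\frac{1}{6332123392} \approx 1.5792 \cdot 10^{-10}$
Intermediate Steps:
$G{\left(g \right)} = 6 g$
$y{\left(a,N \right)} = -2021 + N + a$ ($y{\left(a,N \right)} = \left(N + a\right) - 2021 = -2021 + N + a$)
$l = 6332123392$ ($l = \left(54^{2} + \left(-2021 + 571 + 6 \cdot 17\right)\right) \left(-687535 + 4725879\right) = \left(2916 + \left(-2021 + 571 + 102\right)\right) 4038344 = \left(2916 - 1348\right) 4038344 = 1568 \cdot 4038344 = 6332123392$)
$\frac{1}{l} = \frac{1}{6332123392}$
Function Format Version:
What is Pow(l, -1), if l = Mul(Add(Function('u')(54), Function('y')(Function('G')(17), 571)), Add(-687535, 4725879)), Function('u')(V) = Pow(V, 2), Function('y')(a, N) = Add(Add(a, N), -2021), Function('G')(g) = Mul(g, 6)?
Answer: Rational(1, 6332123392) ≈ 1.5792e-10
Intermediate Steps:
Function('G')(g) = Mul(6, g)
Function('y')(a, N) = Add(-2021, N, a) (Function('y')(a, N) = Add(Add(N, a), -2021) = Add(-2021, N, a))
l = 6332123392 (l = Mul(Add(Pow(54, 2), Add(-2021, 571, Mul(6, 17))), Add(-687535, 4725879)) = Mul(Add(2916, Add(-2021, 571, 102)), 4038344) = Mul(Add(2916, -1348), 4038344) = Mul(1568, 4038344) = 6332123392)
Pow(l, -1) = Pow(6332123392, -1) = Rational(1, 6332123392)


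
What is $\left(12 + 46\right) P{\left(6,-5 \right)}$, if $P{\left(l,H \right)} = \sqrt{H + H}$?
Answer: $58 i \sqrt{10} \approx 183.41 i$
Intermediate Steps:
$P{\left(l,H \right)} = \sqrt{2} \sqrt{H}$ ($P{\left(l,H \right)} = \sqrt{2 H} = \sqrt{2} \sqrt{H}$)
$\left(12 + 46\right) P{\left(6,-5 \right)} = \left(12 + 46\right) \sqrt{2} \sqrt{-5} = 58 \sqrt{2} i \sqrt{5} = 58 i \sqrt{10}$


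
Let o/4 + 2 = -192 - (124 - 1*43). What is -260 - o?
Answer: 840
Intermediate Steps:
o = -1100 (o = -8 + 4*(-192 - (124 - 1*43)) = -8 + 4*(-192 - (124 - 43)) = -8 + 4*(-192 - 1*81) = -8 + 4*(-192 - 81) = -8 + 4*(-273) = -8 - 1092 = -1100)
-260 - o = -260 - 1*(-1100) = -260 + 1100 = 840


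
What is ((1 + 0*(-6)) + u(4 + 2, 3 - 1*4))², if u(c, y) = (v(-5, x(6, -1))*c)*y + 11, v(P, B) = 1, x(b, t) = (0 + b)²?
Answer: 36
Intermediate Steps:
x(b, t) = b²
u(c, y) = 11 + c*y (u(c, y) = (1*c)*y + 11 = c*y + 11 = 11 + c*y)
((1 + 0*(-6)) + u(4 + 2, 3 - 1*4))² = ((1 + 0*(-6)) + (11 + (4 + 2)*(3 - 1*4)))² = ((1 + 0) + (11 + 6*(3 - 4)))² = (1 + (11 + 6*(-1)))² = (1 + (11 - 6))² = (1 + 5)² = 6² = 36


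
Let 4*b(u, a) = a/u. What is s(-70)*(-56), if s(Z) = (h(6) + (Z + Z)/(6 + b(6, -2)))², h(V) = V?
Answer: -88060896/5041 ≈ -17469.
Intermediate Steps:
b(u, a) = a/(4*u) (b(u, a) = (a/u)/4 = a/(4*u))
s(Z) = (6 + 24*Z/71)² (s(Z) = (6 + (Z + Z)/(6 + (¼)*(-2)/6))² = (6 + (2*Z)/(6 + (¼)*(-2)*(⅙)))² = (6 + (2*Z)/(6 - 1/12))² = (6 + (2*Z)/(71/12))² = (6 + (2*Z)*(12/71))² = (6 + 24*Z/71)²)
s(-70)*(-56) = (36*(71 + 4*(-70))²/5041)*(-56) = (36*(71 - 280)²/5041)*(-56) = ((36/5041)*(-209)²)*(-56) = ((36/5041)*43681)*(-56) = (1572516/5041)*(-56) = -88060896/5041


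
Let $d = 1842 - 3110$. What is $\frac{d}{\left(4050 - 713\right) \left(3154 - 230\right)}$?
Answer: $- \frac{317}{2439347} \approx -0.00012995$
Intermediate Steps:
$d = -1268$
$\frac{d}{\left(4050 - 713\right) \left(3154 - 230\right)} = - \frac{1268}{\left(4050 - 713\right) \left(3154 - 230\right)} = - \frac{1268}{3337 \cdot 2924} = - \frac{1268}{9757388} = \left(-1268\right) \frac{1}{9757388} = - \frac{317}{2439347}$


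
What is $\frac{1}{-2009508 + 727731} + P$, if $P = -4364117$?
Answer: $- \frac{5593824795910}{1281777} \approx -4.3641 \cdot 10^{6}$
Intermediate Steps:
$\frac{1}{-2009508 + 727731} + P = \frac{1}{-2009508 + 727731} - 4364117 = \frac{1}{-1281777} - 4364117 = - \frac{1}{1281777} - 4364117 = - \frac{5593824795910}{1281777}$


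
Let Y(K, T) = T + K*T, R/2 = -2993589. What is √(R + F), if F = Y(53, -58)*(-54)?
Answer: 15*I*√25858 ≈ 2412.1*I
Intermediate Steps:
R = -5987178 (R = 2*(-2993589) = -5987178)
F = 169128 (F = -58*(1 + 53)*(-54) = -58*54*(-54) = -3132*(-54) = 169128)
√(R + F) = √(-5987178 + 169128) = √(-5818050) = 15*I*√25858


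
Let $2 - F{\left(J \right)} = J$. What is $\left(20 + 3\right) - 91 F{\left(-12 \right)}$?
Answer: $-1251$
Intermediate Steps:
$F{\left(J \right)} = 2 - J$
$\left(20 + 3\right) - 91 F{\left(-12 \right)} = \left(20 + 3\right) - 91 \left(2 - -12\right) = 23 - 91 \left(2 + 12\right) = 23 - 1274 = -1251$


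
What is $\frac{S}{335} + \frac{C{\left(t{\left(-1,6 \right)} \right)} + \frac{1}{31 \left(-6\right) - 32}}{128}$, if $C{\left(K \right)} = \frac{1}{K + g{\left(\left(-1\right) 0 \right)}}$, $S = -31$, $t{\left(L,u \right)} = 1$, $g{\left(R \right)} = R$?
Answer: $- \frac{792329}{9347840} \approx -0.084761$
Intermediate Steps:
$C{\left(K \right)} = \frac{1}{K}$ ($C{\left(K \right)} = \frac{1}{K - 0} = \frac{1}{K + 0} = \frac{1}{K}$)
$\frac{S}{335} + \frac{C{\left(t{\left(-1,6 \right)} \right)} + \frac{1}{31 \left(-6\right) - 32}}{128} = - \frac{31}{335} + \frac{1^{-1} + \frac{1}{31 \left(-6\right) - 32}}{128} = \left(-31\right) \frac{1}{335} + \left(1 + \frac{1}{-186 - 32}\right) \frac{1}{128} = - \frac{31}{335} + \left(1 + \frac{1}{-218}\right) \frac{1}{128} = - \frac{31}{335} + \left(1 - \frac{1}{218}\right) \frac{1}{128} = - \frac{31}{335} + \frac{217}{218} \cdot \frac{1}{128} = - \frac{31}{335} + \frac{217}{27904} = - \frac{792329}{9347840}$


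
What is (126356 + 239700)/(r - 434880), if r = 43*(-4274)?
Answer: -183028/309331 ≈ -0.59169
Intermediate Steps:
r = -183782
(126356 + 239700)/(r - 434880) = (126356 + 239700)/(-183782 - 434880) = 366056/(-618662) = 366056*(-1/618662) = -183028/309331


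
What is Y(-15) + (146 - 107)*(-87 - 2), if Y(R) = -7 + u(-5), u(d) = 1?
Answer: -3477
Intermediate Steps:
Y(R) = -6 (Y(R) = -7 + 1 = -6)
Y(-15) + (146 - 107)*(-87 - 2) = -6 + (146 - 107)*(-87 - 2) = -6 + 39*(-89) = -6 - 3471 = -3477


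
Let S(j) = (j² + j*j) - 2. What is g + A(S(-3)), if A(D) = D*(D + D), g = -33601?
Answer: -33089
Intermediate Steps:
S(j) = -2 + 2*j² (S(j) = (j² + j²) - 2 = 2*j² - 2 = -2 + 2*j²)
A(D) = 2*D² (A(D) = D*(2*D) = 2*D²)
g + A(S(-3)) = -33601 + 2*(-2 + 2*(-3)²)² = -33601 + 2*(-2 + 2*9)² = -33601 + 2*(-2 + 18)² = -33601 + 2*16² = -33601 + 2*256 = -33601 + 512 = -33089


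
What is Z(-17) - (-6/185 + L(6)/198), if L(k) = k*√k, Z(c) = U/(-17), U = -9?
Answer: 1767/3145 - √6/33 ≈ 0.48762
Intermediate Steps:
Z(c) = 9/17 (Z(c) = -9/(-17) = -9*(-1/17) = 9/17)
L(k) = k^(3/2)
Z(-17) - (-6/185 + L(6)/198) = 9/17 - (-6/185 + 6^(3/2)/198) = 9/17 - (-6*1/185 + (6*√6)*(1/198)) = 9/17 - (-6/185 + √6/33) = 9/17 + (6/185 - √6/33) = 1767/3145 - √6/33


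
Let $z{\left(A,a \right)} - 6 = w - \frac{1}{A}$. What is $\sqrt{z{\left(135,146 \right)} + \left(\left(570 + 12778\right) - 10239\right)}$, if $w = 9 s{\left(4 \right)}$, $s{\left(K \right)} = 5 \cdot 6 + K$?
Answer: $\frac{79 \sqrt{1110}}{45} \approx 58.489$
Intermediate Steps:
$s{\left(K \right)} = 30 + K$
$w = 306$ ($w = 9 \left(30 + 4\right) = 9 \cdot 34 = 306$)
$z{\left(A,a \right)} = 312 - \frac{1}{A}$ ($z{\left(A,a \right)} = 6 + \left(306 - \frac{1}{A}\right) = 312 - \frac{1}{A}$)
$\sqrt{z{\left(135,146 \right)} + \left(\left(570 + 12778\right) - 10239\right)} = \sqrt{\left(312 - \frac{1}{135}\right) + \left(\left(570 + 12778\right) - 10239\right)} = \sqrt{\left(312 - \frac{1}{135}\right) + \left(13348 - 10239\right)} = \sqrt{\left(312 - \frac{1}{135}\right) + 3109} = \sqrt{\frac{42119}{135} + 3109} = \sqrt{\frac{461834}{135}} = \frac{79 \sqrt{1110}}{45}$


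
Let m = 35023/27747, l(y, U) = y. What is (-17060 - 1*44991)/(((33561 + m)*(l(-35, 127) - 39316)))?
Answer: 573909699/12215233664530 ≈ 4.6983e-5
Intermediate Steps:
m = 35023/27747 (m = 35023*(1/27747) = 35023/27747 ≈ 1.2622)
(-17060 - 1*44991)/(((33561 + m)*(l(-35, 127) - 39316))) = (-17060 - 1*44991)/(((33561 + 35023/27747)*(-35 - 39316))) = (-17060 - 44991)/(((931252090/27747)*(-39351))) = -62051/(-12215233664530/9249) = -62051*(-9249/12215233664530) = 573909699/12215233664530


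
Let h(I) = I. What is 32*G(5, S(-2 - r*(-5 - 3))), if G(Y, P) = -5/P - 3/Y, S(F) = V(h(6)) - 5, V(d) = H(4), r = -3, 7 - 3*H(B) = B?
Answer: 104/5 ≈ 20.800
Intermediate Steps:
H(B) = 7/3 - B/3
V(d) = 1 (V(d) = 7/3 - 1/3*4 = 7/3 - 4/3 = 1)
S(F) = -4 (S(F) = 1 - 5 = -4)
32*G(5, S(-2 - r*(-5 - 3))) = 32*(-5/(-4) - 3/5) = 32*(-5*(-1/4) - 3*1/5) = 32*(5/4 - 3/5) = 32*(13/20) = 104/5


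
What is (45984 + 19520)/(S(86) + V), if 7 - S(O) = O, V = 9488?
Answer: 65504/9409 ≈ 6.9618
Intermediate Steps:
S(O) = 7 - O
(45984 + 19520)/(S(86) + V) = (45984 + 19520)/((7 - 1*86) + 9488) = 65504/((7 - 86) + 9488) = 65504/(-79 + 9488) = 65504/9409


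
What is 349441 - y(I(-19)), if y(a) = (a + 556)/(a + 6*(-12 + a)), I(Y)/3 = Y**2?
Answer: 2623950830/7509 ≈ 3.4944e+5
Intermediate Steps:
I(Y) = 3*Y**2
y(a) = (556 + a)/(-72 + 7*a) (y(a) = (556 + a)/(a + (-72 + 6*a)) = (556 + a)/(-72 + 7*a))
349441 - y(I(-19)) = 349441 - (556 + 3*(-19)**2)/(-72 + 7*(3*(-19)**2)) = 349441 - (556 + 3*361)/(-72 + 7*(3*361)) = 349441 - (556 + 1083)/(-72 + 7*1083) = 349441 - 1639/(-72 + 7581) = 349441 - 1639/7509 = 2623950830/7509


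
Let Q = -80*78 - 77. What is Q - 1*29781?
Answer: -36098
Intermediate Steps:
Q = -6317 (Q = -6240 - 77 = -6317)
Q - 1*29781 = -6317 - 1*29781 = -6317 - 29781 = -36098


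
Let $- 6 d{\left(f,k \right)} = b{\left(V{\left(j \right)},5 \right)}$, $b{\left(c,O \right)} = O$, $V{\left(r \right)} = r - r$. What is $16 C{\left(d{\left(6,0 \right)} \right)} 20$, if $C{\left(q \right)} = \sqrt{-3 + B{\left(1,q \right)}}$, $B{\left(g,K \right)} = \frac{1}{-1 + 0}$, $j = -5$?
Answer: $640 i \approx 640.0 i$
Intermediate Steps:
$V{\left(r \right)} = 0$
$d{\left(f,k \right)} = - \frac{5}{6}$ ($d{\left(f,k \right)} = \left(- \frac{1}{6}\right) 5 = - \frac{5}{6}$)
$B{\left(g,K \right)} = -1$ ($B{\left(g,K \right)} = \frac{1}{-1} = -1$)
$C{\left(q \right)} = 2 i$ ($C{\left(q \right)} = \sqrt{-3 - 1} = \sqrt{-4} = 2 i$)
$16 C{\left(d{\left(6,0 \right)} \right)} 20 = 16 \cdot 2 i 20 = 32 i 20 = 640 i$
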